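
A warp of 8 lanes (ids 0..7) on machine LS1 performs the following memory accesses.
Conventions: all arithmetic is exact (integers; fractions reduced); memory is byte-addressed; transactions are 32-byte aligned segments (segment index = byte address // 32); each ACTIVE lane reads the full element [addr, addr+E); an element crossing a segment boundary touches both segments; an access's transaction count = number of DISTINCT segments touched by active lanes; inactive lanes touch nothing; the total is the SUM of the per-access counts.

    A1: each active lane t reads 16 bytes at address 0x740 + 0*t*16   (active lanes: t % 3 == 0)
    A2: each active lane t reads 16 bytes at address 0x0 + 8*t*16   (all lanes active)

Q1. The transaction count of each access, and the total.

A1: 1 transaction
A2: 8 transactions

Answer: 1,8; total 9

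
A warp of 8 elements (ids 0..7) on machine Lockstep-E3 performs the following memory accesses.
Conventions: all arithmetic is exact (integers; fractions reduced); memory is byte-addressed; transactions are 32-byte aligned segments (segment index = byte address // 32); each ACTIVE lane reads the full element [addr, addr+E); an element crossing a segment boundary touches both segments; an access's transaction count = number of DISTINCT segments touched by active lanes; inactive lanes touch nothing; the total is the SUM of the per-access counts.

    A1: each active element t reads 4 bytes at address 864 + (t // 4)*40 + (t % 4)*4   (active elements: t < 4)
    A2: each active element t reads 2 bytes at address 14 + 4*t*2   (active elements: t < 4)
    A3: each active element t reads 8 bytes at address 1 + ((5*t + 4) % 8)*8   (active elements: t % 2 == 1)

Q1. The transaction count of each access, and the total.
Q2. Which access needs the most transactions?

A1: 1 transaction
A2: 2 transactions
A3: 3 transactions

Answer: 1,2,3; total 6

Answer: A3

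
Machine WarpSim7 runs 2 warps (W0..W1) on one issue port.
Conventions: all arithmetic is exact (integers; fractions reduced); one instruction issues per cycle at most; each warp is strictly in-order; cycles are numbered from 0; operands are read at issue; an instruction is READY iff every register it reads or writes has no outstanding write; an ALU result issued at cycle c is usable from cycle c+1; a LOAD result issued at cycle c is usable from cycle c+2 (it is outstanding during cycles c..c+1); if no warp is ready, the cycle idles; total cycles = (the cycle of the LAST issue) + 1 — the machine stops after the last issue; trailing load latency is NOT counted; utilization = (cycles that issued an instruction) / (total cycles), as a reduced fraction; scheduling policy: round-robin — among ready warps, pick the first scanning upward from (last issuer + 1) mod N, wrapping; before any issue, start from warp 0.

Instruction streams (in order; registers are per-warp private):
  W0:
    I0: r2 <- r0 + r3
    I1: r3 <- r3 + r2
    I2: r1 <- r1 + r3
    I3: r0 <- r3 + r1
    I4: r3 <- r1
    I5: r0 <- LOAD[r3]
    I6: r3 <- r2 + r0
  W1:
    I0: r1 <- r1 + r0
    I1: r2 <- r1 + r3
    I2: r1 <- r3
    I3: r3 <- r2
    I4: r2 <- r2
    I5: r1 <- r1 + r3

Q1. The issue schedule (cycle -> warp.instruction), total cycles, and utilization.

cycle 0: W0.I0
cycle 1: W1.I0
cycle 2: W0.I1
cycle 3: W1.I1
cycle 4: W0.I2
cycle 5: W1.I2
cycle 6: W0.I3
cycle 7: W1.I3
cycle 8: W0.I4
cycle 9: W1.I4
cycle 10: W0.I5
cycle 11: W1.I5
cycle 12: W0.I6

Answer: 13 cycles, utilization 1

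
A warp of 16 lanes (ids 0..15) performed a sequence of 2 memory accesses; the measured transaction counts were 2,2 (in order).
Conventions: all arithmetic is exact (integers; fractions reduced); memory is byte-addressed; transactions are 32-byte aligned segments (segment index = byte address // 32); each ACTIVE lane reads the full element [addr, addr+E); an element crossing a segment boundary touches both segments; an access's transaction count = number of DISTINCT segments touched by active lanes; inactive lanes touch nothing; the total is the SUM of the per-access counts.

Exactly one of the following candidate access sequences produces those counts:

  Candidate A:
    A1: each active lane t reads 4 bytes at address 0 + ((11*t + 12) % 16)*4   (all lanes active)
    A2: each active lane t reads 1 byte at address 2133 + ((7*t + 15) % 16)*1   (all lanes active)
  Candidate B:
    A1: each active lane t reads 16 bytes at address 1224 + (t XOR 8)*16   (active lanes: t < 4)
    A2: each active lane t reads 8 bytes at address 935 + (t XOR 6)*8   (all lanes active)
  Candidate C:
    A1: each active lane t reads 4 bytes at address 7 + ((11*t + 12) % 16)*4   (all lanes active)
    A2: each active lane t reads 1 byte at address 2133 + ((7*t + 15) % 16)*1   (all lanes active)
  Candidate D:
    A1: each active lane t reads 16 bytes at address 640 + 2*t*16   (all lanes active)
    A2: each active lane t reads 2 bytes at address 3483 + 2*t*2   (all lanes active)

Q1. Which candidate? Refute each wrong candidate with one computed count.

B: A1 gives 3 transactions, not 2
C: A1 gives 3 transactions, not 2
D: A1 gives 16 transactions, not 2
A: all counts match (2,2)

Answer: A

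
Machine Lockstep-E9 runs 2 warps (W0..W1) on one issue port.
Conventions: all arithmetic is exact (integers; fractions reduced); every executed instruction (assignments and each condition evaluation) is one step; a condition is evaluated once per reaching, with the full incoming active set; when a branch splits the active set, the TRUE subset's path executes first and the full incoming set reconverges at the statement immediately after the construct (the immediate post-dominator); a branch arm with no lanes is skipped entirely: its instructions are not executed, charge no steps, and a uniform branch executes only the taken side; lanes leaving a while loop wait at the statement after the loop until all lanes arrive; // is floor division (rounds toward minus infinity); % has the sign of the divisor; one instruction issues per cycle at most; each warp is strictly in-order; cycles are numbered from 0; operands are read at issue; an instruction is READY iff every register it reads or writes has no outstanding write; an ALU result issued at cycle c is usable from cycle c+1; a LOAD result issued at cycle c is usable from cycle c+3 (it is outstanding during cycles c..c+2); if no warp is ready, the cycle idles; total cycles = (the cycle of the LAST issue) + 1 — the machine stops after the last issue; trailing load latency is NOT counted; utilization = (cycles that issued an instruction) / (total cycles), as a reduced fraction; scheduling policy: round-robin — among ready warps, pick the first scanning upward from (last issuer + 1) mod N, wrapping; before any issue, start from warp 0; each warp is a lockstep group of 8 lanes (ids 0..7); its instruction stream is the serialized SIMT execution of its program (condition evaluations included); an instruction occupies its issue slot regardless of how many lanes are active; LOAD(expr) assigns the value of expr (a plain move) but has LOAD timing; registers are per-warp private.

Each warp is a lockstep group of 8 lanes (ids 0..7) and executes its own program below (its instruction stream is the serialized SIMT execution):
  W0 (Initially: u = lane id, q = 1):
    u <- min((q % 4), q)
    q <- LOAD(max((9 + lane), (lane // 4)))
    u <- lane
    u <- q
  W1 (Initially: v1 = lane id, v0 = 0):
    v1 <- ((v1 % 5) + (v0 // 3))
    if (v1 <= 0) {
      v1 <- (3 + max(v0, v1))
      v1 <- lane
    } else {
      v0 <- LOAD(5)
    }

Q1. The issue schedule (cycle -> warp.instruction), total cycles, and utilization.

cycle 0: W0.I0
cycle 1: W1.I0
cycle 2: W0.I1
cycle 3: W1.I1
cycle 4: W0.I2
cycle 5: W1.I2
cycle 6: W0.I3
cycle 7: W1.I3
cycle 8: W1.I4

Answer: 9 cycles, utilization 1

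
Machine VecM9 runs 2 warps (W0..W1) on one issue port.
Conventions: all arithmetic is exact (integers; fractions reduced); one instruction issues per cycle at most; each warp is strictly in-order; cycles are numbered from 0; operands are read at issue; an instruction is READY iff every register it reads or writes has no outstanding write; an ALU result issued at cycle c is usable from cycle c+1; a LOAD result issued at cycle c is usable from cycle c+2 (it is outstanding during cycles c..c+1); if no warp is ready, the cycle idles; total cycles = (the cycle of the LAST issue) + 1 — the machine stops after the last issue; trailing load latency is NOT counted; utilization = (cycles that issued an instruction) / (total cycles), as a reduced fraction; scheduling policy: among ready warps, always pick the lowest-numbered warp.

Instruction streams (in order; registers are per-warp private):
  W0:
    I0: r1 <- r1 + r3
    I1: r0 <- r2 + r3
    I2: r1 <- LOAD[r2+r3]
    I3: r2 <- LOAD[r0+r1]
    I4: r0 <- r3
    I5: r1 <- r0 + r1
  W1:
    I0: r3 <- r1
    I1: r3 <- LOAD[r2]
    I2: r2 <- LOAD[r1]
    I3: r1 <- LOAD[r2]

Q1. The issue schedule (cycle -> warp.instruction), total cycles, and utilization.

cycle 0: W0.I0
cycle 1: W0.I1
cycle 2: W0.I2
cycle 3: W1.I0
cycle 4: W0.I3
cycle 5: W0.I4
cycle 6: W0.I5
cycle 7: W1.I1
cycle 8: W1.I2
cycle 9: idle
cycle 10: W1.I3

Answer: 11 cycles, utilization 10/11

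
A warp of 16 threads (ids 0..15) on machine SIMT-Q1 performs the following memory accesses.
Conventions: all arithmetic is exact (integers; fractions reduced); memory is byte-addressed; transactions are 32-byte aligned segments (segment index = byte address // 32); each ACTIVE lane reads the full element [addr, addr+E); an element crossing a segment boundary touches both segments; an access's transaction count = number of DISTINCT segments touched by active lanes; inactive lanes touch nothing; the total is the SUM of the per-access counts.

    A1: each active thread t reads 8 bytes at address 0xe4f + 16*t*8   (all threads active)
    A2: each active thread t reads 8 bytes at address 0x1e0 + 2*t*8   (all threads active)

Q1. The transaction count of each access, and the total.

A1: 16 transactions
A2: 8 transactions

Answer: 16,8; total 24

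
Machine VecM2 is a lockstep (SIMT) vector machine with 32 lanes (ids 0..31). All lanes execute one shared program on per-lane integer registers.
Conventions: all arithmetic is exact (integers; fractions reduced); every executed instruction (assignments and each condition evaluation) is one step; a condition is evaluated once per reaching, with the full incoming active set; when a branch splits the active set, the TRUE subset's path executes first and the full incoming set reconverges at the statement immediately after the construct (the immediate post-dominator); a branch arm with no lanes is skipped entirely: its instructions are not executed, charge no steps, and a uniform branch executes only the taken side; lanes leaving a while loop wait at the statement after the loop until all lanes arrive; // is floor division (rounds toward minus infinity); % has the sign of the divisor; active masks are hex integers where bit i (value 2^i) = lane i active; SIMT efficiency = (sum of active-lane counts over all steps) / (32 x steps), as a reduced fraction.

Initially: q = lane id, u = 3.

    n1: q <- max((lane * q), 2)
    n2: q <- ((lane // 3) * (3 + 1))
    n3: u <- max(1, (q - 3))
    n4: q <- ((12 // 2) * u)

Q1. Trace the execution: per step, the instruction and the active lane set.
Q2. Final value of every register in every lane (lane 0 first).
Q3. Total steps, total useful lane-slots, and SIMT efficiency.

step 0: q <- max((lane * q), 2)      0xffffffff
step 1: q <- ((lane // 3) * (3 + 1)) 0xffffffff
step 2: u <- max(1, (q - 3))         0xffffffff
step 3: q <- ((12 // 2) * u)         0xffffffff

Answer: 4 steps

q: 6,6,6,6,6,6,30,30,30,54,54,54,78,78,78,102,102,102,126,126,126,150,150,150,174,174,174,198,198,198,222,222
u: 1,1,1,1,1,1,5,5,5,9,9,9,13,13,13,17,17,17,21,21,21,25,25,25,29,29,29,33,33,33,37,37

steps = 4; useful = 128; efficiency = 128/128 = 1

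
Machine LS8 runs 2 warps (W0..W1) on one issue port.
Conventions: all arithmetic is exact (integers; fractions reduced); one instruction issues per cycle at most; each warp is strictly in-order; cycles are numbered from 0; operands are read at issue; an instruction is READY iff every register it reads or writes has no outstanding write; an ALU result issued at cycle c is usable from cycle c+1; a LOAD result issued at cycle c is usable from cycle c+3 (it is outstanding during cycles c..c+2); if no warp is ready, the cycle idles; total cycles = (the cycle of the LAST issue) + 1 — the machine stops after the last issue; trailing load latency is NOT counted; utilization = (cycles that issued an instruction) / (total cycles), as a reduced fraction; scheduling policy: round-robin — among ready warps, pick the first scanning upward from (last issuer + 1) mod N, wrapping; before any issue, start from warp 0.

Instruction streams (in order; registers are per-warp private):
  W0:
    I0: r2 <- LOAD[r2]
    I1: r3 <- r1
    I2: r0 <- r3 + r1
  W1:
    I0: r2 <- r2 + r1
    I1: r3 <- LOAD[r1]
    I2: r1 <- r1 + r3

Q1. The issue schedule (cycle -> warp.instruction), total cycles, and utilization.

cycle 0: W0.I0
cycle 1: W1.I0
cycle 2: W0.I1
cycle 3: W1.I1
cycle 4: W0.I2
cycle 5: idle
cycle 6: W1.I2

Answer: 7 cycles, utilization 6/7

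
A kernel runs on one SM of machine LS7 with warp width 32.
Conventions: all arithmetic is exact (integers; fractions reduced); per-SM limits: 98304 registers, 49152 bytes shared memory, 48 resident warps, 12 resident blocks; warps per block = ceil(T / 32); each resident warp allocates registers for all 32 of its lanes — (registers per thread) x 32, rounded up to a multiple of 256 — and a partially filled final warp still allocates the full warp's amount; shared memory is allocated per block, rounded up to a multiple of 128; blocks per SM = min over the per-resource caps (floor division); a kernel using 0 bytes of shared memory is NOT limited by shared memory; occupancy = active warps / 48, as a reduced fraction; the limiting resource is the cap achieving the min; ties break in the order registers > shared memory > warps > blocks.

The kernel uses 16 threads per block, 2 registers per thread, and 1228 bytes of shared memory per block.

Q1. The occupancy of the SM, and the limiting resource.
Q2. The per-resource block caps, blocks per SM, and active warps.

Answer: occupancy 1/4, limited by blocks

registers: 384 blocks
shared memory: 38 blocks
warps: 48 blocks
blocks: 12 blocks

Answer: 12 blocks, 12 active warps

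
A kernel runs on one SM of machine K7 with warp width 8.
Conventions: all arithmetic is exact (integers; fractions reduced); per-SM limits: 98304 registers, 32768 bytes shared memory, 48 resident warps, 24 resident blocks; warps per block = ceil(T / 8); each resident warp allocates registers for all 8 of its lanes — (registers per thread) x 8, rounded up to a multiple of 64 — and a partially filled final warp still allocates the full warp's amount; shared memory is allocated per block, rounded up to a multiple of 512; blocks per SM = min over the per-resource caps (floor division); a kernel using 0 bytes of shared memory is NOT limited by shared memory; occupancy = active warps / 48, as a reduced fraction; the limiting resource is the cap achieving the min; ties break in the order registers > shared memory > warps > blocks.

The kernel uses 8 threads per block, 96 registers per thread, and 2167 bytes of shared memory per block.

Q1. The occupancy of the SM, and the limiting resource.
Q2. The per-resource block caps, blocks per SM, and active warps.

Answer: occupancy 1/4, limited by shared memory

registers: 128 blocks
shared memory: 12 blocks
warps: 48 blocks
blocks: 24 blocks

Answer: 12 blocks, 12 active warps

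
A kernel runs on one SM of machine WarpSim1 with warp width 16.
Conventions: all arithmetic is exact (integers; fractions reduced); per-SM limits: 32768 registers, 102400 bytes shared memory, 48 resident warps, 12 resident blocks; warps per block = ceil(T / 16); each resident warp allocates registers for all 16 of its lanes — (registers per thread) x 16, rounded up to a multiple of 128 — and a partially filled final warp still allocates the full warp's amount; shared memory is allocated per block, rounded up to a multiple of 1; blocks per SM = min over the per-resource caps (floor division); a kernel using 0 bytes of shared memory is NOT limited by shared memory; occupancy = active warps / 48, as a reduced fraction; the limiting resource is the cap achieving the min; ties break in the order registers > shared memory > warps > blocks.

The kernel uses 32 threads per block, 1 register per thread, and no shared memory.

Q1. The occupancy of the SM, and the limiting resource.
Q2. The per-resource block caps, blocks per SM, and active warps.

Answer: occupancy 1/2, limited by blocks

registers: 128 blocks
shared memory: no limit (kernel uses none)
warps: 24 blocks
blocks: 12 blocks

Answer: 12 blocks, 24 active warps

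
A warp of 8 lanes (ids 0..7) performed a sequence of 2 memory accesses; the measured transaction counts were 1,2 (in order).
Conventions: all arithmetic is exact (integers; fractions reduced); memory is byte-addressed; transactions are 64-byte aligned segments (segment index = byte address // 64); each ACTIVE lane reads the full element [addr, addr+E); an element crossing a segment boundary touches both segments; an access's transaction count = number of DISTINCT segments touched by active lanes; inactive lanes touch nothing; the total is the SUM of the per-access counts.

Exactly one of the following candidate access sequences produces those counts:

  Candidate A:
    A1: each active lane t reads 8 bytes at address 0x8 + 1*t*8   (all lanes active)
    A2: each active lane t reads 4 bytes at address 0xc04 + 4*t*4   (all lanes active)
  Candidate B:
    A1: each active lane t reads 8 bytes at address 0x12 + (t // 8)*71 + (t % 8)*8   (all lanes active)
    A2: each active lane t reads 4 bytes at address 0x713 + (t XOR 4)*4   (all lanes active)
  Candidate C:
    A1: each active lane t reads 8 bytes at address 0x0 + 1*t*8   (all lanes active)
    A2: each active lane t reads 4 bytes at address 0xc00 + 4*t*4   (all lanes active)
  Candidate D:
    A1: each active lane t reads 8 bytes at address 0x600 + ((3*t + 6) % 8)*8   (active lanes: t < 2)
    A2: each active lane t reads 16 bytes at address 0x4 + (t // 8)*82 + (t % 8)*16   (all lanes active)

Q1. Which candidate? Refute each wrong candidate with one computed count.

A: A1 gives 2 transactions, not 1
B: A1 gives 2 transactions, not 1
D: A2 gives 3 transactions, not 2
C: all counts match (1,2)

Answer: C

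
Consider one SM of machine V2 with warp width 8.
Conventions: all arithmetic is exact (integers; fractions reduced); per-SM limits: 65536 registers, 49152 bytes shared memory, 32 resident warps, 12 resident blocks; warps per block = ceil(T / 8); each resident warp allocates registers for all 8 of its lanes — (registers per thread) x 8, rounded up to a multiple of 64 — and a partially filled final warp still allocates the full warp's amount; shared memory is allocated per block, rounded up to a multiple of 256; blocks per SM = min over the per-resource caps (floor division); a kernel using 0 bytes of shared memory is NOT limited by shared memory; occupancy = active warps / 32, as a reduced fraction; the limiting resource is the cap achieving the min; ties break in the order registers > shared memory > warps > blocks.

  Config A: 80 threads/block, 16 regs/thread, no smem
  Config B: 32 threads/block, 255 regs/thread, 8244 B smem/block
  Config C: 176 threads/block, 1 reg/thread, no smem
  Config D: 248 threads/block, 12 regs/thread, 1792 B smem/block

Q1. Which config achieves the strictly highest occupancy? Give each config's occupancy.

occupancies: A 15/16, B 5/8, C 11/16, D 31/32

Answer: D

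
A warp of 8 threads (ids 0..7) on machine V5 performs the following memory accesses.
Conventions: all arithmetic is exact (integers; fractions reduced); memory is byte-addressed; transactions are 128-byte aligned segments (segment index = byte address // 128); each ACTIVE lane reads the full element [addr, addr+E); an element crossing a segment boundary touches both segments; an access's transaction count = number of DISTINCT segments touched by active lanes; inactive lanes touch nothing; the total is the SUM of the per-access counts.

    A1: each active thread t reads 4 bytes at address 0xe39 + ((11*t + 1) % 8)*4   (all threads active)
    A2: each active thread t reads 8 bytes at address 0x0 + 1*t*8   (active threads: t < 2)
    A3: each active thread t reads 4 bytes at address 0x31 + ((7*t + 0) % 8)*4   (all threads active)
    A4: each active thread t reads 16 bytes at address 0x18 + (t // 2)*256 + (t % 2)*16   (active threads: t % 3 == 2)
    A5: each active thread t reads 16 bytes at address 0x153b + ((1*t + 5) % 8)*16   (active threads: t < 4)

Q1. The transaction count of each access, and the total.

A1: 1 transaction
A2: 1 transaction
A3: 1 transaction
A4: 2 transactions
A5: 2 transactions

Answer: 1,1,1,2,2; total 7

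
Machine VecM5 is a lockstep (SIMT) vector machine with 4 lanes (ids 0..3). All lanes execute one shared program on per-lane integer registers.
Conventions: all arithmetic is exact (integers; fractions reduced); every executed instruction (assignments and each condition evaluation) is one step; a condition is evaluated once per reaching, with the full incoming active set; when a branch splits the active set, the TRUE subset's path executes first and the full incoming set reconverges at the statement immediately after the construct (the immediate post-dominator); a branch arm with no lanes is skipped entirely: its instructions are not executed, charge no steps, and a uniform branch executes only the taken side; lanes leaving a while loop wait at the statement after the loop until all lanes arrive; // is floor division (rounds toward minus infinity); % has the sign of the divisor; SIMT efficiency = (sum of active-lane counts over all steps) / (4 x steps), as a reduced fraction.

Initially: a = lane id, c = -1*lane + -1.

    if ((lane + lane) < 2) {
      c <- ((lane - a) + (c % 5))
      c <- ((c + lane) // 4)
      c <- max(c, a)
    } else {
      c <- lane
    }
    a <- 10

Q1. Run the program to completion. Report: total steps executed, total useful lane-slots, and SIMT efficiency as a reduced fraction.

Answer: 6 steps, 14 useful, 7/12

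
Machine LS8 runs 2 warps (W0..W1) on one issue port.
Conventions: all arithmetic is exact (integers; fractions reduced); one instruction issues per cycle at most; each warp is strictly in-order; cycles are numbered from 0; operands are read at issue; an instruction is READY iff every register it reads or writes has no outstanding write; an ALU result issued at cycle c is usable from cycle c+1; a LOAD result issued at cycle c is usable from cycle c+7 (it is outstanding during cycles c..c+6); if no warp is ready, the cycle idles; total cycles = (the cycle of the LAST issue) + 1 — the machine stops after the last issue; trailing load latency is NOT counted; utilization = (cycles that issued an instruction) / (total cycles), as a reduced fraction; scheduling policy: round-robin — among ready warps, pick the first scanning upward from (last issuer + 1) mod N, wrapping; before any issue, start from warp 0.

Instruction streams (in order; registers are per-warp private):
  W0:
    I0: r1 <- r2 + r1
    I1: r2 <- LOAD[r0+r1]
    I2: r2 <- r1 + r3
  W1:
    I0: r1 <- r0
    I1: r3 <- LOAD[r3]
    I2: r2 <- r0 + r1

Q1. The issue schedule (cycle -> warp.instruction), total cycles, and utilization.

cycle 0: W0.I0
cycle 1: W1.I0
cycle 2: W0.I1
cycle 3: W1.I1
cycle 4: W1.I2
cycle 5: idle
cycle 6: idle
cycle 7: idle
cycle 8: idle
cycle 9: W0.I2

Answer: 10 cycles, utilization 3/5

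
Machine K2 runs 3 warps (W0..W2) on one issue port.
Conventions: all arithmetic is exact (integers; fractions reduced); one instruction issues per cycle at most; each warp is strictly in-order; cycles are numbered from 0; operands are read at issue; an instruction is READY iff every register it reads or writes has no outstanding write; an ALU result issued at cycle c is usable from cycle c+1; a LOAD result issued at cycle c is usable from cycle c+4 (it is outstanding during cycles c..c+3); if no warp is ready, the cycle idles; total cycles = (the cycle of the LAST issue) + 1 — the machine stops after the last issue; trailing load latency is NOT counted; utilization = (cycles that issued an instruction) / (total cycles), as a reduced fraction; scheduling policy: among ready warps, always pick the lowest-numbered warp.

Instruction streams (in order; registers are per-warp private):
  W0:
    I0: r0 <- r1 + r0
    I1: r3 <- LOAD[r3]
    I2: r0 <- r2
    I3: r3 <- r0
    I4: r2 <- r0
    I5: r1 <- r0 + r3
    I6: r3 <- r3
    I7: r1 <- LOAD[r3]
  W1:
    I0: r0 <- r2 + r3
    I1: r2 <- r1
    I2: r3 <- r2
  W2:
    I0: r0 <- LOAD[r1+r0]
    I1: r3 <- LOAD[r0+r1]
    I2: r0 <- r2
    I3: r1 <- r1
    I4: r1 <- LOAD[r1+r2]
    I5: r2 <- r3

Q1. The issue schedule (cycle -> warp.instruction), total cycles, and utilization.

cycle 0: W0.I0
cycle 1: W0.I1
cycle 2: W0.I2
cycle 3: W1.I0
cycle 4: W1.I1
cycle 5: W0.I3
cycle 6: W0.I4
cycle 7: W0.I5
cycle 8: W0.I6
cycle 9: W0.I7
cycle 10: W1.I2
cycle 11: W2.I0
cycle 12: idle
cycle 13: idle
cycle 14: idle
cycle 15: W2.I1
cycle 16: W2.I2
cycle 17: W2.I3
cycle 18: W2.I4
cycle 19: W2.I5

Answer: 20 cycles, utilization 17/20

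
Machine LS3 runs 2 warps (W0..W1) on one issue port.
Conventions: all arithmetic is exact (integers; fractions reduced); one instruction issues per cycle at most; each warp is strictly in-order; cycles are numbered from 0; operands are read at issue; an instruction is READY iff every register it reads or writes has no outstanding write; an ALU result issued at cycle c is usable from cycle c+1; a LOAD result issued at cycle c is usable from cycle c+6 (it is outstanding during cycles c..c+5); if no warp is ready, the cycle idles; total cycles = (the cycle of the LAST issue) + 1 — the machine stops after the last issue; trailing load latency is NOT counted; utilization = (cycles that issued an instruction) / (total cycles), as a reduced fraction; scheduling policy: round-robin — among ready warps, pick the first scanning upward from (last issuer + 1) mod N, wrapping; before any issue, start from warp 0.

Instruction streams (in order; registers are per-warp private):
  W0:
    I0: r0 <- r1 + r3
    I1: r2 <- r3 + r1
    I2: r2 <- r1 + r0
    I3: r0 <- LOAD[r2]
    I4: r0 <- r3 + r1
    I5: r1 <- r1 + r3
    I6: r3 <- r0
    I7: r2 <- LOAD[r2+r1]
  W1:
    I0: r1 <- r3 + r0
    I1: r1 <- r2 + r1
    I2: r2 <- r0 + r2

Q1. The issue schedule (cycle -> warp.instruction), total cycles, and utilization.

cycle 0: W0.I0
cycle 1: W1.I0
cycle 2: W0.I1
cycle 3: W1.I1
cycle 4: W0.I2
cycle 5: W1.I2
cycle 6: W0.I3
cycle 7: idle
cycle 8: idle
cycle 9: idle
cycle 10: idle
cycle 11: idle
cycle 12: W0.I4
cycle 13: W0.I5
cycle 14: W0.I6
cycle 15: W0.I7

Answer: 16 cycles, utilization 11/16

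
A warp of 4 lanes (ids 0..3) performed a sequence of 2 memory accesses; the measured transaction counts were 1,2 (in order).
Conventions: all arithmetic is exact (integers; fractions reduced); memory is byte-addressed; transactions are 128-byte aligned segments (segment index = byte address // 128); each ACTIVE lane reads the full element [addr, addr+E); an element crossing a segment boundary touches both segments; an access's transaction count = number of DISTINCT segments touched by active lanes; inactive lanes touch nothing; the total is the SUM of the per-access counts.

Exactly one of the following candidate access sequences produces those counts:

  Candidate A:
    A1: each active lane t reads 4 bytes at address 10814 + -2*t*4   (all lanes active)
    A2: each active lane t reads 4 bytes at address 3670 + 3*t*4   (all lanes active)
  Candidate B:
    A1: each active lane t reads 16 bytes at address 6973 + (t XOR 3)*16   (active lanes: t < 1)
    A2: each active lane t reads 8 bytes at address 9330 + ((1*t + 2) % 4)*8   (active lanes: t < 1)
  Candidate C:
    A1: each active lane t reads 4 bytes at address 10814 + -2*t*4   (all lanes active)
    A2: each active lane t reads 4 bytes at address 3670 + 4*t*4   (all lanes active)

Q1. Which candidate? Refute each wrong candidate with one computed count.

A: A2 gives 1 transaction, not 2
B: A2 gives 1 transaction, not 2
C: all counts match (1,2)

Answer: C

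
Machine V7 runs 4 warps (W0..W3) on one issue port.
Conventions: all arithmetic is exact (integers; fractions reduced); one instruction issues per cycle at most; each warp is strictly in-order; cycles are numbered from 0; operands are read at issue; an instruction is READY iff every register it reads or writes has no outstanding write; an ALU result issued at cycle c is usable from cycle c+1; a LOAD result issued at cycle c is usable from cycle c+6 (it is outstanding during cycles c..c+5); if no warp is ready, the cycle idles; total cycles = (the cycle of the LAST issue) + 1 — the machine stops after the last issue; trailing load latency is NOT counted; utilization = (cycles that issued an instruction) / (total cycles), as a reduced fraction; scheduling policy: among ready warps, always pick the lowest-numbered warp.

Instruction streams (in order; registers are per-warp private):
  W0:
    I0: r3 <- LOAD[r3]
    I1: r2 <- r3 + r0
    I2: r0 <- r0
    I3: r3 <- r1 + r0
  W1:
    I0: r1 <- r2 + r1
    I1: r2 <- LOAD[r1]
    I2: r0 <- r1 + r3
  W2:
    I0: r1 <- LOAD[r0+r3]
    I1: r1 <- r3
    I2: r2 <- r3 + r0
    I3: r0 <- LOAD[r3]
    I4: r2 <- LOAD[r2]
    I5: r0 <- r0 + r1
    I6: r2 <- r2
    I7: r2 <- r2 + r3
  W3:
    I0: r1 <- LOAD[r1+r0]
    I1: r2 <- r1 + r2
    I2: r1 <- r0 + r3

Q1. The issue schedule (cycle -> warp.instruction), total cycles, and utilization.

cycle 0: W0.I0
cycle 1: W1.I0
cycle 2: W1.I1
cycle 3: W1.I2
cycle 4: W2.I0
cycle 5: W3.I0
cycle 6: W0.I1
cycle 7: W0.I2
cycle 8: W0.I3
cycle 9: idle
cycle 10: W2.I1
cycle 11: W2.I2
cycle 12: W2.I3
cycle 13: W2.I4
cycle 14: W3.I1
cycle 15: W3.I2
cycle 16: idle
cycle 17: idle
cycle 18: W2.I5
cycle 19: W2.I6
cycle 20: W2.I7

Answer: 21 cycles, utilization 6/7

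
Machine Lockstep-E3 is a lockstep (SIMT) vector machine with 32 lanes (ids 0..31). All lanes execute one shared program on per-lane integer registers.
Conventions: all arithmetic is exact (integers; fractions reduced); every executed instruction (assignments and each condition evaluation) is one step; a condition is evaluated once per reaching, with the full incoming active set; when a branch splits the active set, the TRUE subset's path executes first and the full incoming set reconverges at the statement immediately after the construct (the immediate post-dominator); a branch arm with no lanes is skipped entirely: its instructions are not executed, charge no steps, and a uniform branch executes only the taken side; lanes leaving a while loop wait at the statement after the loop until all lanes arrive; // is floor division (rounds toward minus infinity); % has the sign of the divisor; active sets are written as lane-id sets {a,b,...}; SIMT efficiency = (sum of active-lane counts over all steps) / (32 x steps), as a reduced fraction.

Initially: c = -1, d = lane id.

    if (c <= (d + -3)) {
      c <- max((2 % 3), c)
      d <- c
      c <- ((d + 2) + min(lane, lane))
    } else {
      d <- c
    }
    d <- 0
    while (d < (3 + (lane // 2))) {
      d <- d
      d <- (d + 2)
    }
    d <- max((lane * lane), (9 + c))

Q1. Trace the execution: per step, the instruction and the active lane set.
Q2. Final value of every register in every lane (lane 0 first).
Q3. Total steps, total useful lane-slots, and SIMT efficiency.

step 0: eval (c <= (d + -3))         {0,1,2,3,4,5,6,7,8,9,10,11,12,13,14,15,16,17,18,19,20,21,22,23,24,25,26,27,28,29,30,31}
step 1: c <- max((2 % 3), c)         {2,3,4,5,6,7,8,9,10,11,12,13,14,15,16,17,18,19,20,21,22,23,24,25,26,27,28,29,30,31}
step 2: d <- c                       {2,3,4,5,6,7,8,9,10,11,12,13,14,15,16,17,18,19,20,21,22,23,24,25,26,27,28,29,30,31}
step 3: c <- ((d + 2) + min(lane, lane)) {2,3,4,5,6,7,8,9,10,11,12,13,14,15,16,17,18,19,20,21,22,23,24,25,26,27,28,29,30,31}
step 4: d <- c                       {0,1}
step 5: d <- 0                       {0,1,2,3,4,5,6,7,8,9,10,11,12,13,14,15,16,17,18,19,20,21,22,23,24,25,26,27,28,29,30,31}
step 6: eval (d < (3 + (lane // 2))) {0,1,2,3,4,5,6,7,8,9,10,11,12,13,14,15,16,17,18,19,20,21,22,23,24,25,26,27,28,29,30,31}
step 7: d <- d                       {0,1,2,3,4,5,6,7,8,9,10,11,12,13,14,15,16,17,18,19,20,21,22,23,24,25,26,27,28,29,30,31}
step 8: d <- (d + 2)                 {0,1,2,3,4,5,6,7,8,9,10,11,12,13,14,15,16,17,18,19,20,21,22,23,24,25,26,27,28,29,30,31}
step 9: eval (d < (3 + (lane // 2))) {0,1,2,3,4,5,6,7,8,9,10,11,12,13,14,15,16,17,18,19,20,21,22,23,24,25,26,27,28,29,30,31}
step 10: d <- d                       {0,1,2,3,4,5,6,7,8,9,10,11,12,13,14,15,16,17,18,19,20,21,22,23,24,25,26,27,28,29,30,31}
step 11: d <- (d + 2)                 {0,1,2,3,4,5,6,7,8,9,10,11,12,13,14,15,16,17,18,19,20,21,22,23,24,25,26,27,28,29,30,31}
step 12: eval (d < (3 + (lane // 2))) {0,1,2,3,4,5,6,7,8,9,10,11,12,13,14,15,16,17,18,19,20,21,22,23,24,25,26,27,28,29,30,31}
step 13: d <- d                       {4,5,6,7,8,9,10,11,12,13,14,15,16,17,18,19,20,21,22,23,24,25,26,27,28,29,30,31}
step 14: d <- (d + 2)                 {4,5,6,7,8,9,10,11,12,13,14,15,16,17,18,19,20,21,22,23,24,25,26,27,28,29,30,31}
step 15: eval (d < (3 + (lane // 2))) {4,5,6,7,8,9,10,11,12,13,14,15,16,17,18,19,20,21,22,23,24,25,26,27,28,29,30,31}
step 16: d <- d                       {8,9,10,11,12,13,14,15,16,17,18,19,20,21,22,23,24,25,26,27,28,29,30,31}
step 17: d <- (d + 2)                 {8,9,10,11,12,13,14,15,16,17,18,19,20,21,22,23,24,25,26,27,28,29,30,31}
step 18: eval (d < (3 + (lane // 2))) {8,9,10,11,12,13,14,15,16,17,18,19,20,21,22,23,24,25,26,27,28,29,30,31}
step 19: d <- d                       {12,13,14,15,16,17,18,19,20,21,22,23,24,25,26,27,28,29,30,31}
step 20: d <- (d + 2)                 {12,13,14,15,16,17,18,19,20,21,22,23,24,25,26,27,28,29,30,31}
step 21: eval (d < (3 + (lane // 2))) {12,13,14,15,16,17,18,19,20,21,22,23,24,25,26,27,28,29,30,31}
step 22: d <- d                       {16,17,18,19,20,21,22,23,24,25,26,27,28,29,30,31}
step 23: d <- (d + 2)                 {16,17,18,19,20,21,22,23,24,25,26,27,28,29,30,31}
step 24: eval (d < (3 + (lane // 2))) {16,17,18,19,20,21,22,23,24,25,26,27,28,29,30,31}
step 25: d <- d                       {20,21,22,23,24,25,26,27,28,29,30,31}
step 26: d <- (d + 2)                 {20,21,22,23,24,25,26,27,28,29,30,31}
step 27: eval (d < (3 + (lane // 2))) {20,21,22,23,24,25,26,27,28,29,30,31}
step 28: d <- d                       {24,25,26,27,28,29,30,31}
step 29: d <- (d + 2)                 {24,25,26,27,28,29,30,31}
step 30: eval (d < (3 + (lane // 2))) {24,25,26,27,28,29,30,31}
step 31: d <- d                       {28,29,30,31}
step 32: d <- (d + 2)                 {28,29,30,31}
step 33: eval (d < (3 + (lane // 2))) {28,29,30,31}
step 34: d <- max((lane * lane), (9 + c)) {0,1,2,3,4,5,6,7,8,9,10,11,12,13,14,15,16,17,18,19,20,21,22,23,24,25,26,27,28,29,30,31}

Answer: 35 steps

c: -1,-1,6,7,8,9,10,11,12,13,14,15,16,17,18,19,20,21,22,23,24,25,26,27,28,29,30,31,32,33,34,35
d: 8,8,15,16,17,25,36,49,64,81,100,121,144,169,196,225,256,289,324,361,400,441,484,529,576,625,676,729,784,841,900,961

steps = 35; useful = 748; efficiency = 748/1120 = 187/280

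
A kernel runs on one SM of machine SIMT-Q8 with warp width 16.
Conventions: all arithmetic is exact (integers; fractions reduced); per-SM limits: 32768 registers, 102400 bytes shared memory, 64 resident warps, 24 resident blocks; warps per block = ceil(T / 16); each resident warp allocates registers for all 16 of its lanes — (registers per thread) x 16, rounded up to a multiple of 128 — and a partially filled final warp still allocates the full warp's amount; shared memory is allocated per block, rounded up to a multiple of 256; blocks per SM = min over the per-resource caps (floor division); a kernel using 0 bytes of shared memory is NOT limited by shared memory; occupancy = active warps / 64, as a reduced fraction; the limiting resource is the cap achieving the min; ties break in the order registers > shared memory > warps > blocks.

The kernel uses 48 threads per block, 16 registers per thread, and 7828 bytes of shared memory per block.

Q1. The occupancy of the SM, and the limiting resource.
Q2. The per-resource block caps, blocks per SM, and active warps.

Answer: occupancy 9/16, limited by shared memory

registers: 42 blocks
shared memory: 12 blocks
warps: 21 blocks
blocks: 24 blocks

Answer: 12 blocks, 36 active warps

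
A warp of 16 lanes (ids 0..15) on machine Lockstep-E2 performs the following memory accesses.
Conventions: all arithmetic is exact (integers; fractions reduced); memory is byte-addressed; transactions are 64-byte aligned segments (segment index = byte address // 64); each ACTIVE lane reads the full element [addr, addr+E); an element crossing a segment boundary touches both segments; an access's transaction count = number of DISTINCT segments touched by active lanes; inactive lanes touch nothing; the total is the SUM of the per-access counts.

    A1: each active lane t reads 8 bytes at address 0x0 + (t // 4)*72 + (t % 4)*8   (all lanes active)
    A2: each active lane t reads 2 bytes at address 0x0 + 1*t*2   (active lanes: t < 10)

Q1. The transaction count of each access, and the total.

A1: 4 transactions
A2: 1 transaction

Answer: 4,1; total 5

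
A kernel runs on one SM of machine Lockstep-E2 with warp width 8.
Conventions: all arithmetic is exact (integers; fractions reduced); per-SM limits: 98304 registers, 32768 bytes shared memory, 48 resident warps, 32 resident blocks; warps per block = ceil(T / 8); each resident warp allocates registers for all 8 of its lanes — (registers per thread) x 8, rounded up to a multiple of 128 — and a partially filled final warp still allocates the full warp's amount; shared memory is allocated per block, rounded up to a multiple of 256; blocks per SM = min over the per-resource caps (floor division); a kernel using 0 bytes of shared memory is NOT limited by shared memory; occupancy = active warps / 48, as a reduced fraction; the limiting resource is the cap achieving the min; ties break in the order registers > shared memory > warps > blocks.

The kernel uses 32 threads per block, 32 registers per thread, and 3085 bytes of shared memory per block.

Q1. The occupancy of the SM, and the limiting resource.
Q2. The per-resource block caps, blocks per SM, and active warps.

Answer: occupancy 3/4, limited by shared memory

registers: 96 blocks
shared memory: 9 blocks
warps: 12 blocks
blocks: 32 blocks

Answer: 9 blocks, 36 active warps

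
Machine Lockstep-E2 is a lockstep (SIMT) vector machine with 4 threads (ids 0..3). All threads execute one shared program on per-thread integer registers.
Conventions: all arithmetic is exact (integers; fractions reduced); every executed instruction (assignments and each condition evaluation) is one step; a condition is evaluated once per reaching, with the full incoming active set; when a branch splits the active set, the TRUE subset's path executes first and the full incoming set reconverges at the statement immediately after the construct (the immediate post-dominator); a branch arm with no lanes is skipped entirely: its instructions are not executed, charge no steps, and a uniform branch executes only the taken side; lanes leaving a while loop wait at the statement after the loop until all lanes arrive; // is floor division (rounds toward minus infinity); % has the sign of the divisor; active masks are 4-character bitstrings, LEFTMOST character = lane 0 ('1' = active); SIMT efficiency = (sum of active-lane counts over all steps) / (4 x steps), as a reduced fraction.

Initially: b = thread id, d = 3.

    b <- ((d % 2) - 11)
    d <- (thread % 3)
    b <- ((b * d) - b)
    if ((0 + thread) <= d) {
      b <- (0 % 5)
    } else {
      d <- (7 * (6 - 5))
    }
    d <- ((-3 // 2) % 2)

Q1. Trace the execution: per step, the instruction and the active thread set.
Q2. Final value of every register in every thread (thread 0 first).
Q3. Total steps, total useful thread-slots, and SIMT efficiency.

step 0: b <- ((d % 2) - 11)          1111
step 1: d <- (thread % 3)            1111
step 2: b <- ((b * d) - b)           1111
step 3: eval ((0 + thread) <= d)     1111
step 4: b <- (0 % 5)                 1110
step 5: d <- (7 * (6 - 5))           0001
step 6: d <- ((-3 // 2) % 2)         1111

Answer: 7 steps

b: 0,0,0,10
d: 0,0,0,0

steps = 7; useful = 24; efficiency = 24/28 = 6/7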